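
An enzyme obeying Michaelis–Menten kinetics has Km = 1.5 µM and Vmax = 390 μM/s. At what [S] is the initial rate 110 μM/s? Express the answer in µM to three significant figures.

Rearranging v = Vmax[S]/(Km+[S]) gives [S] = Km·v/(Vmax − v).
[S] = 1.5 × 110 / (390 − 110) = 165.0/280.0 = 0.589 µM.

0.589 µM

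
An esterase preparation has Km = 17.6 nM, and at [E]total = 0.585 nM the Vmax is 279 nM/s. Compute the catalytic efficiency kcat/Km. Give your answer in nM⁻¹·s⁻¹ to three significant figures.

27.1 nM⁻¹·s⁻¹

kcat = Vmax/[E]total = 279/0.585 = 477 s⁻¹.
kcat/Km = 477/17.6 = 27.1 nM⁻¹·s⁻¹.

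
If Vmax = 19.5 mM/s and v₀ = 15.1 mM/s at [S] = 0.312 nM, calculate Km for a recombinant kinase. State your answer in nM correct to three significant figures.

0.0909 nM

v/Vmax = 15.1/19.5 = 0.7744 = [S]/(Km+[S]).
So Km + [S] = [S]/0.7744 = 0.4029 nM, giving Km = 0.4029 − 0.312 = 0.0909 nM.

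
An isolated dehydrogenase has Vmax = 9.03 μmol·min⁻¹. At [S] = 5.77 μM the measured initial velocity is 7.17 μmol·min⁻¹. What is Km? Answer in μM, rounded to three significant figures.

1.50 μM

From v = Vmax[S]/(Km+[S]), Km = [S](Vmax − v)/v.
Km = 5.77 × (9.03 − 7.17) / 7.17 = 10.73/7.17 = 1.50 μM.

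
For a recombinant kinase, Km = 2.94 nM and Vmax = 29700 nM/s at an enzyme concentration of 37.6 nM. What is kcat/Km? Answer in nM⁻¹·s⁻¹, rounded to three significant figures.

kcat = Vmax/[E]total = 29700/37.6 = 790 s⁻¹.
kcat/Km = 790/2.94 = 269 nM⁻¹·s⁻¹.

269 nM⁻¹·s⁻¹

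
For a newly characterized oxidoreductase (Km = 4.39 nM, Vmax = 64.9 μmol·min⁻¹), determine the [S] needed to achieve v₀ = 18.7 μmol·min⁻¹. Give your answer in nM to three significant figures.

Rearranging v = Vmax[S]/(Km+[S]) gives [S] = Km·v/(Vmax − v).
[S] = 4.39 × 18.7 / (64.9 − 18.7) = 82.09/46.20 = 1.78 nM.

1.78 nM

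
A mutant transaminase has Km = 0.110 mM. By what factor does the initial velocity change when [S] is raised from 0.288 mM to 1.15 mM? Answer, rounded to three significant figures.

The fractional saturations are [S]/(Km+[S]) = 0.288/0.3980 = 0.7236 and 1.15/1.260 = 0.9127.
v₂/v₁ is just their ratio: 0.9127/0.7236 = 1.26.

1.26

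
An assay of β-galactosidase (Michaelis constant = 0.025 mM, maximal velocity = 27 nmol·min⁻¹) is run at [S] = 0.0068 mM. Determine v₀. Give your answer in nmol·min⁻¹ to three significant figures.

v = Vmax·[S]/(Km + [S]) = 27 × 0.0068 / (0.025 + 0.0068)
  = 0.1836 / 0.03180 = 5.77 nmol·min⁻¹.

5.77 nmol·min⁻¹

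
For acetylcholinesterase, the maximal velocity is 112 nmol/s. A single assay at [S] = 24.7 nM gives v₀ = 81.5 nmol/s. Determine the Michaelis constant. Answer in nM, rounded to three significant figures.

v/Vmax = 81.5/112 = 0.7277 = [S]/(Km+[S]).
So Km + [S] = [S]/0.7277 = 33.94 nM, giving Km = 33.94 − 24.7 = 9.24 nM.

9.24 nM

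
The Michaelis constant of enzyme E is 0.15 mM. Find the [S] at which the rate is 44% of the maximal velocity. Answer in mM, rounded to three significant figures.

0.118 mM

v/Vmax = [S]/(Km+[S]) = 0.44, so [S] = Km·0.44/(1 − 0.44) = 0.15 × 0.7857.
[S] = 0.118 mM.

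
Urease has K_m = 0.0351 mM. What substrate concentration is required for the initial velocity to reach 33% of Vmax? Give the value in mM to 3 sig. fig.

v/Vmax = [S]/(Km+[S]) = 0.33, so [S] = Km·0.33/(1 − 0.33) = 0.0351 × 0.4925.
[S] = 0.0173 mM.

0.0173 mM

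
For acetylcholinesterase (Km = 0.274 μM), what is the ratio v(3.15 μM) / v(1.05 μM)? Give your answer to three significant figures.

1.16

The fractional saturations are [S]/(Km+[S]) = 1.05/1.324 = 0.7931 and 3.15/3.424 = 0.9200.
v₂/v₁ is just their ratio: 0.9200/0.7931 = 1.16.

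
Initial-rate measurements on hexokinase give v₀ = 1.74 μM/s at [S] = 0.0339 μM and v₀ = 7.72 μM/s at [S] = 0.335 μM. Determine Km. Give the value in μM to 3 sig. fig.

0.211 μM

In reciprocal form, 1/v = (Km/Vmax)·(1/[S]) + 1/Vmax. The two points give (1/[S], 1/v) = (29.50, 0.5747) and (2.985, 0.1295).
Slope = (0.5747 − 0.1295)/(29.50 − 2.985) = 0.01679; intercept = 0.5747 − 0.01679×29.50 = 0.07941.
Vmax = 1/intercept = 12.6 μM/s; Km = slope × Vmax = 0.01679 × 12.6 = 0.211 μM.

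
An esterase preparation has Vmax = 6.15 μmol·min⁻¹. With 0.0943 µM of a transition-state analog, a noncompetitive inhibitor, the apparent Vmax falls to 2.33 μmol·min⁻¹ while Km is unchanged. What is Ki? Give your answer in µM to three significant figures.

0.0575 µM

Noncompetitive: Vmax,app = Vmax/α with α = 1 + [I]/Ki.
α = Vmax/Vmax,app = 6.15/2.33 = 2.639.
Since α = 1 + [I]/Ki, [I]/Ki = 2.639 − 1 = 1.639 and Ki = 0.0943/1.639 = 0.0575 µM.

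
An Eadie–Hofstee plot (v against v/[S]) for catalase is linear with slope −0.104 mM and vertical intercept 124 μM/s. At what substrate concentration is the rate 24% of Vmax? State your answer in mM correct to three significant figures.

The Eadie–Hofstee slope gives Km = 0.104 mM (slope = −Km).
v/Vmax = [S]/(Km+[S]) = 0.24 ⇒ [S] = Km·0.24/(1−0.24) = 0.104 × 0.3158 = 0.0328 mM.

0.0328 mM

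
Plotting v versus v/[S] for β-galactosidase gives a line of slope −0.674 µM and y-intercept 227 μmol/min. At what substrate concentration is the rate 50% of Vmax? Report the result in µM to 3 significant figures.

The Eadie–Hofstee slope gives Km = 0.674 µM (slope = −Km).
v/Vmax = [S]/(Km+[S]) = 0.5 ⇒ [S] = Km·0.5/(1−0.5) = 0.674 × 1.000 = 0.674 µM.

0.674 µM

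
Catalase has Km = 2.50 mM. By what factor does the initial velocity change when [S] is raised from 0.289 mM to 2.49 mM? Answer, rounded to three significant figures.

The fractional saturations are [S]/(Km+[S]) = 0.289/2.789 = 0.1036 and 2.49/4.990 = 0.4990.
v₂/v₁ is just their ratio: 0.4990/0.1036 = 4.82.

4.82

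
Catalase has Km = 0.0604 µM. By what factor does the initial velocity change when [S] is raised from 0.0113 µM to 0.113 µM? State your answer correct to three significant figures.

Since Vmax cancels, v₂/v₁ = [S]₂(Km+[S]₁) / [S]₁(Km+[S]₂).
= 0.113×(0.0604+0.0113) / (0.0113×(0.0604+0.113)) = 0.008102/0.001959 = 4.13.

4.13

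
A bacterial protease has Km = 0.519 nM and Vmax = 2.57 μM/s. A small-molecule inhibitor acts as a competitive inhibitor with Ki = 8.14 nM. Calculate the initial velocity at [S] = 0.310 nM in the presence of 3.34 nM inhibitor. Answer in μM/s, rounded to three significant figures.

α = 1 + [I]/Ki = 1 + 3.34/8.14 = 1.410.
For a competitive inhibitor, Vmax is unchanged and the apparent Km becomes α·Km: Km,app = 0.732 nM, Vmax,app = 2.57 μM/s.
v = Vmax,app·[S]/(Km,app + [S]) = 2.57 × 0.310/(0.732 + 0.310) = 0.765 μM/s.

0.765 μM/s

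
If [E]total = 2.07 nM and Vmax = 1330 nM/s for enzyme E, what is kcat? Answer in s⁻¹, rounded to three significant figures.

kcat = Vmax/[E]total = 1330 nM/s / 2.07 nM = 643 s⁻¹.

643 s⁻¹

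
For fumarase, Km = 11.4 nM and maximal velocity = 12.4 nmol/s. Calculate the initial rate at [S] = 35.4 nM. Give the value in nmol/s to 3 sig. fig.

9.38 nmol/s

v = Vmax·[S]/(Km + [S]) = 12.4 × 35.4 / (11.4 + 35.4)
  = 439.0 / 46.80 = 9.38 nmol/s.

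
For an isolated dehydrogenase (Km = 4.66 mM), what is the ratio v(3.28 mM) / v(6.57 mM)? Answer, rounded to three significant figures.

0.706

Since Vmax cancels, v₂/v₁ = [S]₂(Km+[S]₁) / [S]₁(Km+[S]₂).
= 3.28×(4.66+6.57) / (6.57×(4.66+3.28)) = 36.83/52.17 = 0.706.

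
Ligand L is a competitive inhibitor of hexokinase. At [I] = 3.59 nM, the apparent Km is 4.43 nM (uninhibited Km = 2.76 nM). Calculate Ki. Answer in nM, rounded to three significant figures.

5.93 nM

Competitive: Km,app = α·Km with α = 1 + [I]/Ki.
α = Km,app/Km = 4.43/2.76 = 1.605.
Since α = 1 + [I]/Ki, [I]/Ki = 1.605 − 1 = 0.6051 and Ki = 3.59/0.6051 = 5.93 nM.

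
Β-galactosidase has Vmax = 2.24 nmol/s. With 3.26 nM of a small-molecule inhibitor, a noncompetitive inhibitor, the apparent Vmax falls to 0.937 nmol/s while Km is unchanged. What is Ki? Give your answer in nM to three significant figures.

Noncompetitive: Vmax,app = Vmax/α with α = 1 + [I]/Ki.
α = Vmax/Vmax,app = 2.24/0.937 = 2.391.
Since α = 1 + [I]/Ki, [I]/Ki = 2.391 − 1 = 1.391 and Ki = 3.26/1.391 = 2.34 nM.

2.34 nM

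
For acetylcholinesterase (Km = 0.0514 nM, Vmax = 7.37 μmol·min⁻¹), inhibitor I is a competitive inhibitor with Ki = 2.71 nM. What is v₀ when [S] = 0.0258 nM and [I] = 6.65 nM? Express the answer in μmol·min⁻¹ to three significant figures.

With α = 1 + [I]/Ki = 1 + 6.65/2.71 = 3.454, the competitive rate law is v = Vmax[S] / (αKm + [S]).
v = 7.37×0.0258 / (3.454×0.0514 + 0.0258) = 0.1901/0.2033 = 0.935 μmol·min⁻¹.

0.935 μmol·min⁻¹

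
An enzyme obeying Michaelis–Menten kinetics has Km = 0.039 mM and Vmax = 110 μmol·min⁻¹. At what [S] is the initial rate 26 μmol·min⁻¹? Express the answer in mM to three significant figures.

0.0121 mM

The required fractional saturation is v/Vmax = 26/110 = 0.2364.
Then [S]/(Km+[S]) = 0.2364 ⇒ [S] = 0.039 × 0.2364/(1 − 0.2364) = 0.0121 mM.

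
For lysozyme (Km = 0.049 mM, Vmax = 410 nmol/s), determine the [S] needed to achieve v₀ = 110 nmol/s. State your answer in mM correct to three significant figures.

The required fractional saturation is v/Vmax = 110/410 = 0.2683.
Then [S]/(Km+[S]) = 0.2683 ⇒ [S] = 0.049 × 0.2683/(1 − 0.2683) = 0.0180 mM.

0.0180 mM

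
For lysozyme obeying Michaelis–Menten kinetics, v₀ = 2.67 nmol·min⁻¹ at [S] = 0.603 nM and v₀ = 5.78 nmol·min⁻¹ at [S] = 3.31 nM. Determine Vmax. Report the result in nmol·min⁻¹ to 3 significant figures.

In reciprocal form, 1/v = (Km/Vmax)·(1/[S]) + 1/Vmax. The two points give (1/[S], 1/v) = (1.658, 0.3745) and (0.3021, 0.1730).
Slope = (0.3745 − 0.1730)/(1.658 − 0.3021) = 0.1486; intercept = 0.3745 − 0.1486×1.658 = 0.1281.
Vmax = 1/intercept = 7.81 nmol·min⁻¹; Km = slope × Vmax = 0.1486 × 7.81 = 1.16 nM.

7.81 nmol·min⁻¹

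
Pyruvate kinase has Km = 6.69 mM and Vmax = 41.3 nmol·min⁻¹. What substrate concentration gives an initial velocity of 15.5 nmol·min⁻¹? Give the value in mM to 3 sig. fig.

4.02 mM

Rearranging v = Vmax[S]/(Km+[S]) gives [S] = Km·v/(Vmax − v).
[S] = 6.69 × 15.5 / (41.3 − 15.5) = 103.7/25.80 = 4.02 mM.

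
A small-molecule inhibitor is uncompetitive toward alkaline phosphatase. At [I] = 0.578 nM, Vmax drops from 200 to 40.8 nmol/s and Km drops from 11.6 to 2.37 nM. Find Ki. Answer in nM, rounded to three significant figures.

0.148 nM

Uncompetitive: Vmax,app = Vmax/α (and Km,app = Km/α) with α = 1 + [I]/Ki.
α = Vmax/Vmax,app = 200/40.8 = 4.902.
Ki = [I]/(α − 1) = 0.578/3.902 = 0.148 nM.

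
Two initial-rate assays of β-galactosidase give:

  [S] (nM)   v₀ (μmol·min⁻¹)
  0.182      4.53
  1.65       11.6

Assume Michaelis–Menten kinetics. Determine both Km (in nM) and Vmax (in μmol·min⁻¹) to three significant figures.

In reciprocal form, 1/v = (Km/Vmax)·(1/[S]) + 1/Vmax. The two points give (1/[S], 1/v) = (5.495, 0.2208) and (0.6061, 0.08621).
Slope = (0.2208 − 0.08621)/(5.495 − 0.6061) = 0.02752; intercept = 0.2208 − 0.02752×5.495 = 0.06953.
Vmax = 1/intercept = 14.4 μmol·min⁻¹; Km = slope × Vmax = 0.02752 × 14.4 = 0.396 nM.

Km = 0.396 nM; Vmax = 14.4 μmol·min⁻¹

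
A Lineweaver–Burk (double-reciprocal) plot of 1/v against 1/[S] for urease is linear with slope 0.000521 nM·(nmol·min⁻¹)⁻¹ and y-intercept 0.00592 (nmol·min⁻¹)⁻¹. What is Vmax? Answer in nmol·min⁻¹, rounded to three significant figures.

169 nmol·min⁻¹

The y-intercept of a Lineweaver–Burk plot equals 1/Vmax, so Vmax = 1/0.00592 = 169 nmol·min⁻¹.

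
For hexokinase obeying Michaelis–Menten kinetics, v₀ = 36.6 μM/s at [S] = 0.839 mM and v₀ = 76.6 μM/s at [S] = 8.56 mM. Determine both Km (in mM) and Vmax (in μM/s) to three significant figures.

Km = 1.15 mM; Vmax = 86.9 μM/s

From v = Vmax[S]/(Km+[S]), each point gives Vmax = v(Km+[S])/[S].
Equating: 36.6(Km+0.839)/0.839 = 76.6(Km+8.56)/8.56.
43.62·Km + 36.6 = 8.949·Km + 76.6, so (43.62 − 8.949)·Km = 76.6 − 36.6.
Km = 40.00/34.67 = 1.15 mM; then Vmax = 36.6(1.15+0.839)/0.839 = 86.9 μM/s.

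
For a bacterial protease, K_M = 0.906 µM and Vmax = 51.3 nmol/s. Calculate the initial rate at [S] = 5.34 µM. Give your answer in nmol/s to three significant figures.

[S]/(Km+[S]) = 5.34/6.246 = 0.8549, the fractional saturation.
v = 0.8549 × Vmax = 0.8549 × 51.3 = 43.9 nmol/s.

43.9 nmol/s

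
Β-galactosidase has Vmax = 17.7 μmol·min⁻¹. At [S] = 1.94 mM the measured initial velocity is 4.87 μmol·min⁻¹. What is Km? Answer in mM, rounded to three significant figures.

v/Vmax = 4.87/17.7 = 0.2751 = [S]/(Km+[S]).
So Km + [S] = [S]/0.2751 = 7.051 mM, giving Km = 7.051 − 1.94 = 5.11 mM.

5.11 mM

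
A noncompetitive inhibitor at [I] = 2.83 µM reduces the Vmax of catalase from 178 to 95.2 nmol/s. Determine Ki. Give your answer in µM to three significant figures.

Noncompetitive: Vmax,app = Vmax/α with α = 1 + [I]/Ki.
α = Vmax/Vmax,app = 178/95.2 = 1.870.
Since α = 1 + [I]/Ki, [I]/Ki = 1.870 − 1 = 0.8697 and Ki = 2.83/0.8697 = 3.25 µM.

3.25 µM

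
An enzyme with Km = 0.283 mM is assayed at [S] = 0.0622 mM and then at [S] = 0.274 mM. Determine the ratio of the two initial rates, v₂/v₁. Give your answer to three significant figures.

The fractional saturations are [S]/(Km+[S]) = 0.0622/0.3452 = 0.1802 and 0.274/0.5570 = 0.4919.
v₂/v₁ is just their ratio: 0.4919/0.1802 = 2.73.

2.73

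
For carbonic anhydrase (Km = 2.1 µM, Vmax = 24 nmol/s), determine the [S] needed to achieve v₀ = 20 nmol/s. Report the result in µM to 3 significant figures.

10.5 µM

The required fractional saturation is v/Vmax = 20/24 = 0.8333.
Then [S]/(Km+[S]) = 0.8333 ⇒ [S] = 2.1 × 0.8333/(1 − 0.8333) = 10.5 µM.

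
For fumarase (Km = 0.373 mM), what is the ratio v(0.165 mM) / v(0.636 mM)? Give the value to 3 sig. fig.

The fractional saturations are [S]/(Km+[S]) = 0.636/1.009 = 0.6303 and 0.165/0.5380 = 0.3067.
v₂/v₁ is just their ratio: 0.3067/0.6303 = 0.487.

0.487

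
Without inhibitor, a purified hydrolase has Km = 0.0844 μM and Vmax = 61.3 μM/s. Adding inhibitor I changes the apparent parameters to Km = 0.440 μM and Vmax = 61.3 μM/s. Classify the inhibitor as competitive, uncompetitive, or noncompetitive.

Km increases (0.0844 → 0.440 μM) while Vmax is unchanged — the hallmark of competitive inhibition.

competitive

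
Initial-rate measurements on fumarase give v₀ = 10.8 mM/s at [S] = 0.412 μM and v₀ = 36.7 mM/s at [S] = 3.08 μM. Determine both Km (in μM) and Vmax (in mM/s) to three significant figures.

Km = 1.81 μM; Vmax = 58.3 mM/s

In reciprocal form, 1/v = (Km/Vmax)·(1/[S]) + 1/Vmax. The two points give (1/[S], 1/v) = (2.427, 0.09259) and (0.3247, 0.02725).
Slope = (0.09259 − 0.02725)/(2.427 − 0.3247) = 0.03108; intercept = 0.09259 − 0.03108×2.427 = 0.01716.
Vmax = 1/intercept = 58.3 mM/s; Km = slope × Vmax = 0.03108 × 58.3 = 1.81 μM.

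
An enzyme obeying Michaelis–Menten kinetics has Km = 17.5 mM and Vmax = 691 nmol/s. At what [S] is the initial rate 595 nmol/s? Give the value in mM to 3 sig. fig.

The required fractional saturation is v/Vmax = 595/691 = 0.8611.
Then [S]/(Km+[S]) = 0.8611 ⇒ [S] = 17.5 × 0.8611/(1 − 0.8611) = 108 mM.

108 mM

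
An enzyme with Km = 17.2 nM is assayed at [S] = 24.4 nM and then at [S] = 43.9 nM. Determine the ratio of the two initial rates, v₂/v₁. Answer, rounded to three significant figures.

1.22

The fractional saturations are [S]/(Km+[S]) = 24.4/41.60 = 0.5865 and 43.9/61.10 = 0.7185.
v₂/v₁ is just their ratio: 0.7185/0.5865 = 1.22.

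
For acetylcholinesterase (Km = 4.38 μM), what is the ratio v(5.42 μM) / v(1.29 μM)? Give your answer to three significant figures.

2.43

The fractional saturations are [S]/(Km+[S]) = 1.29/5.670 = 0.2275 and 5.42/9.800 = 0.5531.
v₂/v₁ is just their ratio: 0.5531/0.2275 = 2.43.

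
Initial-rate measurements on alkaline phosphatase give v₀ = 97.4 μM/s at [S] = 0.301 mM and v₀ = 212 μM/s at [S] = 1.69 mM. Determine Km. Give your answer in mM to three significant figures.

0.578 mM

From v = Vmax[S]/(Km+[S]), each point gives Vmax = v(Km+[S])/[S].
Equating: 97.4(Km+0.301)/0.301 = 212(Km+1.69)/1.69.
323.6·Km + 97.4 = 125.4·Km + 212, so (323.6 − 125.4)·Km = 212 − 97.4.
Km = 114.6/198.1 = 0.578 mM; then Vmax = 97.4(0.578+0.301)/0.301 = 285 μM/s.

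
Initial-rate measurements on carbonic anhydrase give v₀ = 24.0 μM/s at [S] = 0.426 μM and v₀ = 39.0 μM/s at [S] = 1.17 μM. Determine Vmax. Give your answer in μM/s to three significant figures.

60.7 μM/s

In reciprocal form, 1/v = (Km/Vmax)·(1/[S]) + 1/Vmax. The two points give (1/[S], 1/v) = (2.347, 0.04167) and (0.8547, 0.02564).
Slope = (0.04167 − 0.02564)/(2.347 − 0.8547) = 0.01074; intercept = 0.04167 − 0.01074×2.347 = 0.01647.
Vmax = 1/intercept = 60.7 μM/s; Km = slope × Vmax = 0.01074 × 60.7 = 0.652 μM.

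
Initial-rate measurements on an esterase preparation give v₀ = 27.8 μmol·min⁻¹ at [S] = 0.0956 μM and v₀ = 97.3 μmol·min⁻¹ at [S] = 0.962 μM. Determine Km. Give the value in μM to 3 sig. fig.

In reciprocal form, 1/v = (Km/Vmax)·(1/[S]) + 1/Vmax. The two points give (1/[S], 1/v) = (10.46, 0.03597) and (1.040, 0.01028).
Slope = (0.03597 − 0.01028)/(10.46 − 1.040) = 0.002727; intercept = 0.03597 − 0.002727×10.46 = 0.007442.
Vmax = 1/intercept = 134 μmol·min⁻¹; Km = slope × Vmax = 0.002727 × 134 = 0.366 μM.

0.366 μM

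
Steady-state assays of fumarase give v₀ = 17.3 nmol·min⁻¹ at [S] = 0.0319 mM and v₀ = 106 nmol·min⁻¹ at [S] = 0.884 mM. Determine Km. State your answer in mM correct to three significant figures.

0.210 mM

In reciprocal form, 1/v = (Km/Vmax)·(1/[S]) + 1/Vmax. The two points give (1/[S], 1/v) = (31.35, 0.05780) and (1.131, 0.009434).
Slope = (0.05780 − 0.009434)/(31.35 − 1.131) = 0.001601; intercept = 0.05780 − 0.001601×31.35 = 0.007623.
Vmax = 1/intercept = 131 nmol·min⁻¹; Km = slope × Vmax = 0.001601 × 131 = 0.210 mM.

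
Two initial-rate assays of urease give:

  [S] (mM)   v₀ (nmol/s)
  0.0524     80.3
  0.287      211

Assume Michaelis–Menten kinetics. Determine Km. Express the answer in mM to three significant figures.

0.164 mM

In reciprocal form, 1/v = (Km/Vmax)·(1/[S]) + 1/Vmax. The two points give (1/[S], 1/v) = (19.08, 0.01245) and (3.484, 0.004739).
Slope = (0.01245 − 0.004739)/(19.08 − 3.484) = 0.0004945; intercept = 0.01245 − 0.0004945×19.08 = 0.003016.
Vmax = 1/intercept = 332 nmol/s; Km = slope × Vmax = 0.0004945 × 332 = 0.164 mM.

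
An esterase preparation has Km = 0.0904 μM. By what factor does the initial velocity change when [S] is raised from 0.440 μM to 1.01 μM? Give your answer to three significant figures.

1.11

The fractional saturations are [S]/(Km+[S]) = 0.440/0.5304 = 0.8296 and 1.01/1.100 = 0.9178.
v₂/v₁ is just their ratio: 0.9178/0.8296 = 1.11.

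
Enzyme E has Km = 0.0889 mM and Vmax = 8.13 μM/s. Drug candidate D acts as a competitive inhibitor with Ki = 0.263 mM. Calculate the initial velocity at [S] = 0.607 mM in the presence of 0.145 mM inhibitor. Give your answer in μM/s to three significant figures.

With α = 1 + [I]/Ki = 1 + 0.145/0.263 = 1.551, the competitive rate law is v = Vmax[S] / (αKm + [S]).
v = 8.13×0.607 / (1.551×0.0889 + 0.607) = 4.935/0.7449 = 6.62 μM/s.

6.62 μM/s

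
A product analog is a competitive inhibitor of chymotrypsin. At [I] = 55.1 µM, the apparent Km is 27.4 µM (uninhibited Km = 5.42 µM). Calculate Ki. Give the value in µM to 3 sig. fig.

Competitive: Km,app = α·Km with α = 1 + [I]/Ki.
α = Km,app/Km = 27.4/5.42 = 5.055.
Ki = [I]/(α − 1) = 55.1/4.055 = 13.6 µM.

13.6 µM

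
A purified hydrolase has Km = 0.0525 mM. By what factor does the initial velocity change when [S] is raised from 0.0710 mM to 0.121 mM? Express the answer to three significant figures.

1.21

The fractional saturations are [S]/(Km+[S]) = 0.0710/0.1235 = 0.5749 and 0.121/0.1735 = 0.6974.
v₂/v₁ is just their ratio: 0.6974/0.5749 = 1.21.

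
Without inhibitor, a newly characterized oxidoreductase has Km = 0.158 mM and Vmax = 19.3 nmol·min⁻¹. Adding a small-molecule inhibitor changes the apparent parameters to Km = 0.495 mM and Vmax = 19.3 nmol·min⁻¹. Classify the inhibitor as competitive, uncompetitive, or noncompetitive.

Km increases (0.158 → 0.495 mM) while Vmax is unchanged — the hallmark of competitive inhibition.

competitive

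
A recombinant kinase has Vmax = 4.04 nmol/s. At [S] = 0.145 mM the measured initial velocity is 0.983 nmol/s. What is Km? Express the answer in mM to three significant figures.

0.451 mM

v/Vmax = 0.983/4.04 = 0.2433 = [S]/(Km+[S]).
So Km + [S] = [S]/0.2433 = 0.5959 mM, giving Km = 0.5959 − 0.145 = 0.451 mM.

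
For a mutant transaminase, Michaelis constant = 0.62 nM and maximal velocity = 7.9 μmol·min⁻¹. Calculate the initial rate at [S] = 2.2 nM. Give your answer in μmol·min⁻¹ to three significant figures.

v = Vmax·[S]/(Km + [S]) = 7.9 × 2.2 / (0.62 + 2.2)
  = 17.38 / 2.820 = 6.16 μmol·min⁻¹.

6.16 μmol·min⁻¹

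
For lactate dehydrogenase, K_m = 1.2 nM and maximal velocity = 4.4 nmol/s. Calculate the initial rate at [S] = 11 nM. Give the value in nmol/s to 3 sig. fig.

v = Vmax·[S]/(Km + [S]) = 4.4 × 11 / (1.2 + 11)
  = 48.40 / 12.20 = 3.97 nmol/s.

3.97 nmol/s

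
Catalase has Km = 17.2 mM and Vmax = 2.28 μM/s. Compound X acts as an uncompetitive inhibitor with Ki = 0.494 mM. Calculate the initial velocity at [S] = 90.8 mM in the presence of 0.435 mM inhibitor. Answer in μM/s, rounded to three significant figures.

With α = 1 + [I]/Ki = 1 + 0.435/0.494 = 1.881, the uncompetitive rate law is v = (Vmax/α)·[S] / (Km/α + [S]).
v = (2.28/1.881)×90.8 / (17.2/1.881 + 90.8) = 110.1/99.95 = 1.10 μM/s.

1.10 μM/s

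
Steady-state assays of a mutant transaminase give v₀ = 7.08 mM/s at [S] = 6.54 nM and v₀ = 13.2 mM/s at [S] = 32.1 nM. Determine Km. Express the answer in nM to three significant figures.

9.12 nM

In reciprocal form, 1/v = (Km/Vmax)·(1/[S]) + 1/Vmax. The two points give (1/[S], 1/v) = (0.1529, 0.1412) and (0.03115, 0.07576).
Slope = (0.1412 − 0.07576)/(0.1529 − 0.03115) = 0.5379; intercept = 0.1412 − 0.5379×0.1529 = 0.05900.
Vmax = 1/intercept = 16.9 mM/s; Km = slope × Vmax = 0.5379 × 16.9 = 9.12 nM.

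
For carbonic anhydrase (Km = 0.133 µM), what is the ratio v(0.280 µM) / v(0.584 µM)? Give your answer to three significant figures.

0.832

The fractional saturations are [S]/(Km+[S]) = 0.584/0.7170 = 0.8145 and 0.280/0.4130 = 0.6780.
v₂/v₁ is just their ratio: 0.6780/0.8145 = 0.832.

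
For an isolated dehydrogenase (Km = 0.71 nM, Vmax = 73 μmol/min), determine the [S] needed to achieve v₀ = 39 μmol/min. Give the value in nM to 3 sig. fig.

Rearranging v = Vmax[S]/(Km+[S]) gives [S] = Km·v/(Vmax − v).
[S] = 0.71 × 39 / (73 − 39) = 27.69/34.00 = 0.814 nM.

0.814 nM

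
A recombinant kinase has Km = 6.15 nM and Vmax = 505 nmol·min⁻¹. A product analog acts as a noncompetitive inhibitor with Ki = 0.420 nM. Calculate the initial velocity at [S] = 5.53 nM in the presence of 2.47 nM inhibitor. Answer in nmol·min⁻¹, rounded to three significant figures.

With α = 1 + [I]/Ki = 1 + 2.47/0.420 = 6.881, the noncompetitive rate law is v = (Vmax/α)·[S] / (Km + [S]).
v = (505/6.881)×5.53 / (6.15 + 5.53) = 405.9/11.68 = 34.7 nmol·min⁻¹.

34.7 nmol·min⁻¹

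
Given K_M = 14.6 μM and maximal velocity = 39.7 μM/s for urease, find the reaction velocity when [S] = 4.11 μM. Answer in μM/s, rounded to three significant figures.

[S]/(Km+[S]) = 4.11/18.71 = 0.2197, the fractional saturation.
v = 0.2197 × Vmax = 0.2197 × 39.7 = 8.72 μM/s.

8.72 μM/s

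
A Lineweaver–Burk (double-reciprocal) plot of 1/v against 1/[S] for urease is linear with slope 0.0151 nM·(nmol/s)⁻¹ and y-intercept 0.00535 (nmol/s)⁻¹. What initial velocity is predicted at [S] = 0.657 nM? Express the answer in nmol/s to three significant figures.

35.3 nmol/s

The y-intercept is 1/Vmax, so Vmax = 1/0.00535 = 187 nmol/s.
The slope is Km/Vmax, so Km = 0.0151 × 187 = 2.82 nM.
Then v = 187 × 0.657/(2.82 + 0.657) = 35.3 nmol/s.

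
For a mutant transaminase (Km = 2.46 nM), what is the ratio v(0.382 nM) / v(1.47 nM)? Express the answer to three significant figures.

0.359

Since Vmax cancels, v₂/v₁ = [S]₂(Km+[S]₁) / [S]₁(Km+[S]₂).
= 0.382×(2.46+1.47) / (1.47×(2.46+0.382)) = 1.501/4.178 = 0.359.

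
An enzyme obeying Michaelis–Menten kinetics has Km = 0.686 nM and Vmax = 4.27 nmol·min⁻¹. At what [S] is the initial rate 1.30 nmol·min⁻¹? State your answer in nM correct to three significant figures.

0.300 nM

Rearranging v = Vmax[S]/(Km+[S]) gives [S] = Km·v/(Vmax − v).
[S] = 0.686 × 1.30 / (4.27 − 1.30) = 0.8918/2.970 = 0.300 nM.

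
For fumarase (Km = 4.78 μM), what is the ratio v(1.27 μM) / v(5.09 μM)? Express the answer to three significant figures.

Since Vmax cancels, v₂/v₁ = [S]₂(Km+[S]₁) / [S]₁(Km+[S]₂).
= 1.27×(4.78+5.09) / (5.09×(4.78+1.27)) = 12.53/30.79 = 0.407.

0.407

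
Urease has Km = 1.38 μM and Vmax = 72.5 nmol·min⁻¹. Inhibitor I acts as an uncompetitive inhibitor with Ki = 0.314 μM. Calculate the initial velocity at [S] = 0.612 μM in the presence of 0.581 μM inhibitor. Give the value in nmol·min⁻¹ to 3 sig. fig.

14.2 nmol·min⁻¹

α = 1 + [I]/Ki = 1 + 0.581/0.314 = 2.850.
For an uncompetitive inhibitor, both parameters are divided by α, giving Vmax/α and Km/α: Km,app = 0.484 μM, Vmax,app = 25.4 nmol·min⁻¹.
v = Vmax,app·[S]/(Km,app + [S]) = 25.4 × 0.612/(0.484 + 0.612) = 14.2 nmol·min⁻¹.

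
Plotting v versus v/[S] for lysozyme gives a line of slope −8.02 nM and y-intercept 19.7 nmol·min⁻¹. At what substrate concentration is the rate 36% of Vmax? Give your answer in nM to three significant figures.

4.51 nM

The Eadie–Hofstee slope gives Km = 8.02 nM (slope = −Km).
v/Vmax = [S]/(Km+[S]) = 0.36 ⇒ [S] = Km·0.36/(1−0.36) = 8.02 × 0.5625 = 4.51 nM.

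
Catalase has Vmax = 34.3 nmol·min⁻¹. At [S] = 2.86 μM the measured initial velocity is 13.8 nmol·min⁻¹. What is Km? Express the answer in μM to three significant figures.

4.25 μM

From v = Vmax[S]/(Km+[S]), Km = [S](Vmax − v)/v.
Km = 2.86 × (34.3 − 13.8) / 13.8 = 58.63/13.8 = 4.25 μM.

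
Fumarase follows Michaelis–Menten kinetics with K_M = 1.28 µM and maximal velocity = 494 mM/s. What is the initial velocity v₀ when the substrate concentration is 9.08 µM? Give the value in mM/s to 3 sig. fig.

v = Vmax·[S]/(Km + [S]) = 494 × 9.08 / (1.28 + 9.08)
  = 4486 / 10.36 = 433 mM/s.

433 mM/s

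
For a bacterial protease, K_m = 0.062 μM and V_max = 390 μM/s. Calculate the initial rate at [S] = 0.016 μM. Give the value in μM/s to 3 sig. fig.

v = Vmax·[S]/(Km + [S]) = 390 × 0.016 / (0.062 + 0.016)
  = 6.240 / 0.07800 = 80.0 μM/s.

80.0 μM/s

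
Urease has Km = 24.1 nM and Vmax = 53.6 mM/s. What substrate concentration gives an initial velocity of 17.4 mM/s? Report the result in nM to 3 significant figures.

Rearranging v = Vmax[S]/(Km+[S]) gives [S] = Km·v/(Vmax − v).
[S] = 24.1 × 17.4 / (53.6 − 17.4) = 419.3/36.20 = 11.6 nM.

11.6 nM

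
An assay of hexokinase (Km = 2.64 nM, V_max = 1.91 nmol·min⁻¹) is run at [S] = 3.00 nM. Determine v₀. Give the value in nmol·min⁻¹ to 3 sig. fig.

1.02 nmol·min⁻¹

[S]/(Km+[S]) = 3.00/5.640 = 0.5319, the fractional saturation.
v = 0.5319 × Vmax = 0.5319 × 1.91 = 1.02 nmol·min⁻¹.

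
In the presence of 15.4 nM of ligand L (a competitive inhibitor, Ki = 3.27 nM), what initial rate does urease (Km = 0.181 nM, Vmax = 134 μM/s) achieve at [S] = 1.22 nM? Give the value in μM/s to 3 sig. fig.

α = 1 + [I]/Ki = 1 + 15.4/3.27 = 5.709.
For a competitive inhibitor, Vmax is unchanged and the apparent Km becomes α·Km: Km,app = 1.03 nM, Vmax,app = 134 μM/s.
v = Vmax,app·[S]/(Km,app + [S]) = 134 × 1.22/(1.03 + 1.22) = 72.5 μM/s.

72.5 μM/s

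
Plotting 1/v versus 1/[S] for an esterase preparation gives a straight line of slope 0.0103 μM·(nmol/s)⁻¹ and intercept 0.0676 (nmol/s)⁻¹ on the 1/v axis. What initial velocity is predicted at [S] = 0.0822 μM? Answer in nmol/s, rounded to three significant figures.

5.18 nmol/s

The y-intercept is 1/Vmax, so Vmax = 1/0.0676 = 14.8 nmol/s.
The slope is Km/Vmax, so Km = 0.0103 × 14.8 = 0.152 μM.
Then v = 14.8 × 0.0822/(0.152 + 0.0822) = 5.18 nmol/s.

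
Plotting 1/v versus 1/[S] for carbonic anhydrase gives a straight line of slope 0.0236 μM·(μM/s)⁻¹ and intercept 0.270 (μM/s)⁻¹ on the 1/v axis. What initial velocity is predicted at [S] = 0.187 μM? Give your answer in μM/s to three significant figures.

2.52 μM/s

The y-intercept is 1/Vmax, so Vmax = 1/0.270 = 3.70 μM/s.
The slope is Km/Vmax, so Km = 0.0236 × 3.70 = 0.0874 μM.
Then v = 3.70 × 0.187/(0.0874 + 0.187) = 2.52 μM/s.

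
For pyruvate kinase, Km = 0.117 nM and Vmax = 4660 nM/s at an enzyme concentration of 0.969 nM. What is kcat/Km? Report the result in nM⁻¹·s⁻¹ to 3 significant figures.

kcat = Vmax/[E]total = 4660/0.969 = 4810 s⁻¹.
kcat/Km = 4810/0.117 = 41100 nM⁻¹·s⁻¹.

41100 nM⁻¹·s⁻¹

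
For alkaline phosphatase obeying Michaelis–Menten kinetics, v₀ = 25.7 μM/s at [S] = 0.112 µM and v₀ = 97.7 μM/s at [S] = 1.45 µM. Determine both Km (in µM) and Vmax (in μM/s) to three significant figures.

From v = Vmax[S]/(Km+[S]), each point gives Vmax = v(Km+[S])/[S].
Equating: 25.7(Km+0.112)/0.112 = 97.7(Km+1.45)/1.45.
229.5·Km + 25.7 = 67.38·Km + 97.7, so (229.5 − 67.38)·Km = 97.7 − 25.7.
Km = 72.00/162.1 = 0.444 µM; then Vmax = 25.7(0.444+0.112)/0.112 = 128 μM/s.

Km = 0.444 µM; Vmax = 128 μM/s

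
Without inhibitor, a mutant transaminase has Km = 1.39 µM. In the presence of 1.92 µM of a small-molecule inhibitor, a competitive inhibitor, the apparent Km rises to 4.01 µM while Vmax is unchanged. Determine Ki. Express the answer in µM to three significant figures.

1.02 µM

Competitive: Km,app = α·Km with α = 1 + [I]/Ki.
α = Km,app/Km = 4.01/1.39 = 2.885.
Since α = 1 + [I]/Ki, [I]/Ki = 2.885 − 1 = 1.885 and Ki = 1.92/1.885 = 1.02 µM.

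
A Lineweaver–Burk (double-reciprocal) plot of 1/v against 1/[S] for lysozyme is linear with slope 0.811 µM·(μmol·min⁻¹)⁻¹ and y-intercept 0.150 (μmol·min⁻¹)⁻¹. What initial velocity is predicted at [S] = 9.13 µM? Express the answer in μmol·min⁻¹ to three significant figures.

The y-intercept is 1/Vmax, so Vmax = 1/0.150 = 6.67 μmol·min⁻¹.
The slope is Km/Vmax, so Km = 0.811 × 6.67 = 5.41 µM.
Then v = 6.67 × 9.13/(5.41 + 9.13) = 4.19 μmol·min⁻¹.

4.19 μmol·min⁻¹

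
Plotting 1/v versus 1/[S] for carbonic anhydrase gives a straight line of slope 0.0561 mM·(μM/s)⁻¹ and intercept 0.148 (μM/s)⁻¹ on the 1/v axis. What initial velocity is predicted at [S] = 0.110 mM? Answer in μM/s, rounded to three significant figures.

1.52 μM/s

The y-intercept is 1/Vmax, so Vmax = 1/0.148 = 6.76 μM/s.
The slope is Km/Vmax, so Km = 0.0561 × 6.76 = 0.379 mM.
Then v = 6.76 × 0.110/(0.379 + 0.110) = 1.52 μM/s.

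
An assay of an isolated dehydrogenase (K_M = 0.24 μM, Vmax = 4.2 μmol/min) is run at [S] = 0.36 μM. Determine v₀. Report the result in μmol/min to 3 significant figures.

2.52 μmol/min

v = Vmax·[S]/(Km + [S]) = 4.2 × 0.36 / (0.24 + 0.36)
  = 1.512 / 0.6000 = 2.52 μmol/min.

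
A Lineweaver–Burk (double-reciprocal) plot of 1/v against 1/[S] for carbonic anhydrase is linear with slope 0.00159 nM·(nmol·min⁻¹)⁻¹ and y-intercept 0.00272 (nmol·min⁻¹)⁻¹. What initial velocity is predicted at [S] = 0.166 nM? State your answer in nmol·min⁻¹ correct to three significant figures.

81.3 nmol·min⁻¹

The y-intercept is 1/Vmax, so Vmax = 1/0.00272 = 368 nmol·min⁻¹.
The slope is Km/Vmax, so Km = 0.00159 × 368 = 0.585 nM.
Then v = 368 × 0.166/(0.585 + 0.166) = 81.3 nmol·min⁻¹.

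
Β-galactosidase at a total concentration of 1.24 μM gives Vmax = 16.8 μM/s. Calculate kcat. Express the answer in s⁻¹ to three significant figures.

13.5 s⁻¹

kcat = Vmax/[E]total = 16.8 μM/s / 1.24 μM = 13.5 s⁻¹.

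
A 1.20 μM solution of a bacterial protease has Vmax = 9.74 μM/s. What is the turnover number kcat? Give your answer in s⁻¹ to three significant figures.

kcat = Vmax/[E]total = 9.74 μM/s / 1.20 μM = 8.12 s⁻¹.

8.12 s⁻¹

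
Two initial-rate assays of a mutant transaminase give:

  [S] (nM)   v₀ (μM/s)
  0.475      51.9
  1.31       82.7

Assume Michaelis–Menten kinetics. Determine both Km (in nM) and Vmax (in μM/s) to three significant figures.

In reciprocal form, 1/v = (Km/Vmax)·(1/[S]) + 1/Vmax. The two points give (1/[S], 1/v) = (2.105, 0.01927) and (0.7634, 0.01209).
Slope = (0.01927 − 0.01209)/(2.105 − 0.7634) = 0.005348; intercept = 0.01927 − 0.005348×2.105 = 0.008010.
Vmax = 1/intercept = 125 μM/s; Km = slope × Vmax = 0.005348 × 125 = 0.668 nM.

Km = 0.668 nM; Vmax = 125 μM/s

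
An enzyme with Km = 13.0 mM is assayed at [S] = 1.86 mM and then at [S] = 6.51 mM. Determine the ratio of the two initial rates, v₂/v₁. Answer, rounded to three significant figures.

2.67

Since Vmax cancels, v₂/v₁ = [S]₂(Km+[S]₁) / [S]₁(Km+[S]₂).
= 6.51×(13.0+1.86) / (1.86×(13.0+6.51)) = 96.74/36.29 = 2.67.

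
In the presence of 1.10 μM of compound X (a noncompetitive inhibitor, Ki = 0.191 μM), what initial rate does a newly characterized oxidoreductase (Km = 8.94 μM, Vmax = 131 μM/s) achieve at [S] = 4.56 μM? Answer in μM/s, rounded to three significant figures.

α = 1 + [I]/Ki = 1 + 1.10/0.191 = 6.759.
For a noncompetitive inhibitor, Vmax is reduced to Vmax/α while Km is unchanged: Km,app = 8.94 μM, Vmax,app = 19.4 μM/s.
v = Vmax,app·[S]/(Km,app + [S]) = 19.4 × 4.56/(8.94 + 4.56) = 6.55 μM/s.

6.55 μM/s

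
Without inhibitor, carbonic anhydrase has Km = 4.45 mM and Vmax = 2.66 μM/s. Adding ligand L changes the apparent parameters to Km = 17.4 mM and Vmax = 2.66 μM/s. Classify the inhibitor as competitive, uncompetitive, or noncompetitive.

competitive

Km increases (4.45 → 17.4 mM) while Vmax is unchanged — the hallmark of competitive inhibition.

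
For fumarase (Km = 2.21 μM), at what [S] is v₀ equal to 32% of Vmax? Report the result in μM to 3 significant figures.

v/Vmax = [S]/(Km+[S]) = 0.32, so [S] = Km·0.32/(1 − 0.32) = 2.21 × 0.4706.
[S] = 1.04 μM.

1.04 μM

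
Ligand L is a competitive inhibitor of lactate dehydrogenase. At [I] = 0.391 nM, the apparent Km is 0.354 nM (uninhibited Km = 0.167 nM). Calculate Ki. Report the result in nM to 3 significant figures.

Competitive: Km,app = α·Km with α = 1 + [I]/Ki.
α = Km,app/Km = 0.354/0.167 = 2.120.
Since α = 1 + [I]/Ki, [I]/Ki = 2.120 − 1 = 1.120 and Ki = 0.391/1.120 = 0.349 nM.

0.349 nM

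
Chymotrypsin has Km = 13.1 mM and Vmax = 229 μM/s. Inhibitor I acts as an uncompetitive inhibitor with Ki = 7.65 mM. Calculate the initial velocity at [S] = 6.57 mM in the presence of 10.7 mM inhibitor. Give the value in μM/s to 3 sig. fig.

52.1 μM/s

α = 1 + [I]/Ki = 1 + 10.7/7.65 = 2.399.
For an uncompetitive inhibitor, both parameters are divided by α, giving Vmax/α and Km/α: Km,app = 5.46 mM, Vmax,app = 95.5 μM/s.
v = Vmax,app·[S]/(Km,app + [S]) = 95.5 × 6.57/(5.46 + 6.57) = 52.1 μM/s.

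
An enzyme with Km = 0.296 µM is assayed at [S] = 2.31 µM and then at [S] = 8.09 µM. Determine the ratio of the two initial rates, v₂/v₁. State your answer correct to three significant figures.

1.09

The fractional saturations are [S]/(Km+[S]) = 2.31/2.606 = 0.8864 and 8.09/8.386 = 0.9647.
v₂/v₁ is just their ratio: 0.9647/0.8864 = 1.09.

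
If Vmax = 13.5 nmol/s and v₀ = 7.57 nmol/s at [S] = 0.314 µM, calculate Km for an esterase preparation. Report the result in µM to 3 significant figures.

From v = Vmax[S]/(Km+[S]), Km = [S](Vmax − v)/v.
Km = 0.314 × (13.5 − 7.57) / 7.57 = 1.862/7.57 = 0.246 µM.

0.246 µM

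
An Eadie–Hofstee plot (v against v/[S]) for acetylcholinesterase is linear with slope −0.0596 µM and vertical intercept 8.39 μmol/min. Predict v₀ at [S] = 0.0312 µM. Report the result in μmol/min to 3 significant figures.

2.88 μmol/min

In the Eadie–Hofstee form v = Vmax − Km·(v/[S]), the slope is −Km and the intercept is Vmax, so Km = 0.0596 µM and Vmax = 8.39 μmol/min.
v = 8.39 × 0.0312/(0.0596 + 0.0312) = 2.88 μmol/min.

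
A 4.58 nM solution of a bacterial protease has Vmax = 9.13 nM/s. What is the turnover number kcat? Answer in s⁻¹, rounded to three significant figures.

kcat = Vmax/[E]total = 9.13 nM/s / 4.58 nM = 1.99 s⁻¹.

1.99 s⁻¹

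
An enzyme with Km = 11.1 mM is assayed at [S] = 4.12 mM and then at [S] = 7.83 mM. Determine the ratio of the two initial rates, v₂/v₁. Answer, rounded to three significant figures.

Since Vmax cancels, v₂/v₁ = [S]₂(Km+[S]₁) / [S]₁(Km+[S]₂).
= 7.83×(11.1+4.12) / (4.12×(11.1+7.83)) = 119.2/77.99 = 1.53.

1.53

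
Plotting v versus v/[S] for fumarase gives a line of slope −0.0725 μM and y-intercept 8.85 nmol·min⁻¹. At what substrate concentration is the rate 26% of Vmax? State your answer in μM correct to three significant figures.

0.0255 μM

The Eadie–Hofstee slope gives Km = 0.0725 μM (slope = −Km).
v/Vmax = [S]/(Km+[S]) = 0.26 ⇒ [S] = Km·0.26/(1−0.26) = 0.0725 × 0.3514 = 0.0255 μM.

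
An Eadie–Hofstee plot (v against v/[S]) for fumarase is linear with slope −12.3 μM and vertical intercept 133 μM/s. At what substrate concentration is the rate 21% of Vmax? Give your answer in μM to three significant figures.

3.27 μM

The Eadie–Hofstee slope gives Km = 12.3 μM (slope = −Km).
v/Vmax = [S]/(Km+[S]) = 0.21 ⇒ [S] = Km·0.21/(1−0.21) = 12.3 × 0.2658 = 3.27 μM.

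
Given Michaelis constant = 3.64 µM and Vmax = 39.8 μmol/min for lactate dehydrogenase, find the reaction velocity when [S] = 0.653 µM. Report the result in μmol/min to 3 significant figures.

v = Vmax·[S]/(Km + [S]) = 39.8 × 0.653 / (3.64 + 0.653)
  = 25.99 / 4.293 = 6.05 μmol/min.

6.05 μmol/min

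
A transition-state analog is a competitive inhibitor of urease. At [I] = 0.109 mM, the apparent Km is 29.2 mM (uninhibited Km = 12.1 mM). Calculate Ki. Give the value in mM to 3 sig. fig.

Competitive: Km,app = α·Km with α = 1 + [I]/Ki.
α = Km,app/Km = 29.2/12.1 = 2.413.
Ki = [I]/(α − 1) = 0.109/1.413 = 0.0771 mM.

0.0771 mM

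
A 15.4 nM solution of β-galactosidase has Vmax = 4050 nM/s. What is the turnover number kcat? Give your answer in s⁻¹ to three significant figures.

263 s⁻¹

kcat = Vmax/[E]total = 4050 nM/s / 15.4 nM = 263 s⁻¹.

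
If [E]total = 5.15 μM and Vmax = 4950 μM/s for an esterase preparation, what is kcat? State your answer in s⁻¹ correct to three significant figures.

961 s⁻¹

kcat = Vmax/[E]total = 4950 μM/s / 5.15 μM = 961 s⁻¹.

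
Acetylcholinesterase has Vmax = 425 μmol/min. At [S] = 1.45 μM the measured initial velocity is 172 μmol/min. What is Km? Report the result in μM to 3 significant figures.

From v = Vmax[S]/(Km+[S]), Km = [S](Vmax − v)/v.
Km = 1.45 × (425 − 172) / 172 = 366.8/172 = 2.13 μM.

2.13 μM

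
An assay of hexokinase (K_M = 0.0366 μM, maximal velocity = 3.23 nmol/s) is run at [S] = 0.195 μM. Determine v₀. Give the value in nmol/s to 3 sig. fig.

2.72 nmol/s

[S]/(Km+[S]) = 0.195/0.2316 = 0.8420, the fractional saturation.
v = 0.8420 × Vmax = 0.8420 × 3.23 = 2.72 nmol/s.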